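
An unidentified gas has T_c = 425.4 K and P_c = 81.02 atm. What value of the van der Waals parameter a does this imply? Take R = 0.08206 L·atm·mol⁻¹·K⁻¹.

From T_c = 8a/(27Rb) and P_c = a/(27b²): a = 27 R² T_c²/(64 P_c).
a = 27×(0.08206)²×(425.4)²/(64×81.02) = 32902/5185.3 = 6.345 L²·atm/mol²

a ≈ 6.345 L²·atm/mol²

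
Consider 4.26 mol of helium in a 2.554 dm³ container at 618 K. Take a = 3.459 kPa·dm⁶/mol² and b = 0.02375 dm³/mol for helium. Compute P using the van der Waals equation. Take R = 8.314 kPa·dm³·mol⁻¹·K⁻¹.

P ≈ 8914 kPa

P = nRT/(V − nb) − a n²/V²
nRT/(V − nb) = (4.26)(8.314)(618)/(2.554 − 4.26×0.02375) = 21888/2.4528 = 8923.7 kPa
a n²/V² = (3.459)(4.26)²/(2.554)² = 9.6234 kPa
P = 8923.7 − 9.6234 = 8914 kPa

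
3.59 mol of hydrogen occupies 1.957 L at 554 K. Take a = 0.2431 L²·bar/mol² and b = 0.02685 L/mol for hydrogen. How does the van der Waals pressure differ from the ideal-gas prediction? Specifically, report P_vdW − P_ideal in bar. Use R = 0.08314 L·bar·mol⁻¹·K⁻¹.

ΔP ≈ 3.559 bar

Ideal: P_ideal = nRT/V = (3.59)(0.08314)(554)/1.957 = 84.4935 bar
vdW: P = nRT/(V − nb) − a n²/V² = 165.354/1.86061 − 3.13310/3.82985 = 88.8709 − 0.818074 = 88.0528 bar
ΔP = 88.0528 − 84.4935 = 3.559 bar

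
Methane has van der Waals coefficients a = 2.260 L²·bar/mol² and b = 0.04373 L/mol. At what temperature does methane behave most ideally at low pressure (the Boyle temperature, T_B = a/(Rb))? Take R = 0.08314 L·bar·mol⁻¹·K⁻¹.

T_B ≈ 621.6 K

For a van der Waals gas the second virial coefficient B₂ = b − a/(RT) vanishes at T_B = a/(Rb).
T_B = 2.260/(0.08314×0.04373) = 2.260/0.0036357 = 621.6 K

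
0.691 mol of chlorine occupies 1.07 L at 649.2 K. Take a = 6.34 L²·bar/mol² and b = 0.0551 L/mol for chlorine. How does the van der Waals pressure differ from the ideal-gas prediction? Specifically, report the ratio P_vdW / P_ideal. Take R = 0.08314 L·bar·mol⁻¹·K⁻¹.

Ideal: P_ideal = nRT/V = (0.691)(0.08314)(649.2)/1.07 = 34.8564 bar
vdW: P = nRT/(V − nb) − a n²/V² = 37.2964/1.03193 − 3.02723/1.14490 = 36.1424 − 2.64410 = 33.4983 bar
Ratio = 33.4983/34.8564 = 0.9610

P_vdW / P_ideal ≈ 0.9610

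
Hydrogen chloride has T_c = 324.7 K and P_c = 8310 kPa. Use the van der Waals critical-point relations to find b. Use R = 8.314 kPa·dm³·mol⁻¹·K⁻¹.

b ≈ 0.04061 dm³/mol

From T_c = 8a/(27Rb) and P_c = a/(27b²): b = R T_c/(8 P_c).
b = (8.314)(324.7)/(8×8310) = 2699.6/66480 = 0.04061 dm³/mol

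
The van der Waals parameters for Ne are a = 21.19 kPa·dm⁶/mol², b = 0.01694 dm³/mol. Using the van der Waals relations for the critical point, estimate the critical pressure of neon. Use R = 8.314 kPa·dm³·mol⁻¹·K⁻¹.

P_c ≈ 2735 kPa

For a van der Waals gas, P_c = a/(27b²).
P_c = 21.19/(27×(0.01694)²) = 21.19/0.0077480 = 2735 kPa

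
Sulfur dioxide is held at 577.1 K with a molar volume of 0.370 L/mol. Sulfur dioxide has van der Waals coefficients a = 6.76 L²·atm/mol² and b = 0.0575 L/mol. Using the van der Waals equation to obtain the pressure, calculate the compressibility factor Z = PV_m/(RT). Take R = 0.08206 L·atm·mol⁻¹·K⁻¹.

P = RT/(V_m − b) − a/V_m² = (0.08206)(577.1)/(0.370 − 0.0575) − 6.76/(0.370)²
  = 47.357/0.31250 − 49.379 = 151.54 − 49.379 = 102.16 atm
Z = PV_m/(RT) = (102.16)(0.370)/((0.08206)(577.1)) = 37.799/47.357 = 0.7982

Z ≈ 0.7982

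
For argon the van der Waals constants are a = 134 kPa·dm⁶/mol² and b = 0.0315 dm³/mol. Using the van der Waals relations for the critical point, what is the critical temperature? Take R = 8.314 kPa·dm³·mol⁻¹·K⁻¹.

T_c ≈ 151.6 K

For a van der Waals gas, T_c = 8a/(27Rb).
T_c = 8×134/(27×8.314×0.0315) = 1072.0/7.0711 = 151.6 K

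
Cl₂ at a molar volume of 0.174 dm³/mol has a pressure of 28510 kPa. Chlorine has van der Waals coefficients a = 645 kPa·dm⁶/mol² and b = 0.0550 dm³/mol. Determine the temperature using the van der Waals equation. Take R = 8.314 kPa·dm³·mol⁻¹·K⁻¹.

T = (P + a/V_m²)(V_m − b)/R
P + a/V_m² = 28510 + 645/(0.174)² = 49814 kPa
V_m − b = 0.174 − 0.0550 = 0.11900 dm³/mol
T = (49814)(0.11900)/8.314 = 713.0 K

T ≈ 713.0 K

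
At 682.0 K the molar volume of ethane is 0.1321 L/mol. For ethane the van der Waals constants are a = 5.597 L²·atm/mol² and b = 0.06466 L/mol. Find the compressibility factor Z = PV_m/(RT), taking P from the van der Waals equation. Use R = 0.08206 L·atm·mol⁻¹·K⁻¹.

P = RT/(V_m − b) − a/V_m² = (0.08206)(682.0)/(0.1321 − 0.06466) − 5.597/(0.1321)²
  = 55.965/0.067440 − 320.74 = 829.85 − 320.74 = 509.11 atm
Z = PV_m/(RT) = (509.11)(0.1321)/((0.08206)(682.0)) = 67.253/55.965 = 1.202

Z ≈ 1.202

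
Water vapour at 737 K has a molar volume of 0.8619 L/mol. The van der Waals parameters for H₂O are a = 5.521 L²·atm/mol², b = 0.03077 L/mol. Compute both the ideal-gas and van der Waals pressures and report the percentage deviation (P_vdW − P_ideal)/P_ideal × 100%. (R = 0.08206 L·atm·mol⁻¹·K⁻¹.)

Ideal: P_ideal = RT/V_m = (0.08206)(737)/0.8619 = 70.1685 atm
vdW: P = RT/(V_m − b) − a/V_m² = 60.4782/0.831130 − 5.521/0.742872 = 72.7662 − 7.43197 = 65.3342 atm
% deviation = (65.3342 − 70.1685)/70.1685 × 100% = -6.89%

-6.89 %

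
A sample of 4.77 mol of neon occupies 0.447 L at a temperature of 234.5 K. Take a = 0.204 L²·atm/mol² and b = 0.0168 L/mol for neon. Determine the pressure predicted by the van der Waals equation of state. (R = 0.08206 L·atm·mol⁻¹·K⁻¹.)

P = nRT/(V − nb) − a n²/V²
nRT/(V − nb) = (4.77)(0.08206)(234.5)/(0.447 − 4.77×0.0168) = 91.789/0.36686 = 250.20 atm
a n²/V² = (0.204)(4.77)²/(0.447)² = 23.230 atm
P = 250.20 − 23.230 = 227.0 atm

P ≈ 227.0 atm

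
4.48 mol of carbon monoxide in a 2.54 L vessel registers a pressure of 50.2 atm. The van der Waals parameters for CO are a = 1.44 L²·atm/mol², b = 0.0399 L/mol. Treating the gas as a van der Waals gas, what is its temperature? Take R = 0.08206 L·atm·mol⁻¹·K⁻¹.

T = (P + a n²/V²)(V − nb)/(nR)
P + a n²/V² = 50.2 + (1.44)(4.48)²/(2.54)² = 54.680 atm
V − nb = 2.54 − (4.48)(0.0399) = 2.3612 L
T = (54.680)(2.3612)/((4.48)(0.08206)) = 351.2 K

T ≈ 351.2 K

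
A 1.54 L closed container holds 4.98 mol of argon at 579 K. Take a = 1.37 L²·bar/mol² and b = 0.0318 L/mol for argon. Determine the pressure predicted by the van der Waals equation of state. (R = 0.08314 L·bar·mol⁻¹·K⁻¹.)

P ≈ 159.2 bar

P = nRT/(V − nb) − a n²/V²
nRT/(V − nb) = (4.98)(0.08314)(579)/(1.54 − 4.98×0.0318) = 239.73/1.3816 = 173.52 bar
a n²/V² = (1.37)(4.98)²/(1.54)² = 14.326 bar
P = 173.52 − 14.326 = 159.2 bar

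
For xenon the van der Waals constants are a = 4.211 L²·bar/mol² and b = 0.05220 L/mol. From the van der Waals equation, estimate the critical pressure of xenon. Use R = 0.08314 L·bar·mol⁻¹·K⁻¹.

For a van der Waals gas, P_c = a/(27b²).
P_c = 4.211/(27×(0.05220)²) = 4.211/0.073571 = 57.24 bar

P_c ≈ 57.24 bar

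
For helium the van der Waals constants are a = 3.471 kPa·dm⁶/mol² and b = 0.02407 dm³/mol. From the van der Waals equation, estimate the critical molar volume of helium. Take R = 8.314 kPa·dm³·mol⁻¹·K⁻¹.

V_m,c ≈ 0.07221 dm³/mol

For a van der Waals gas, V_m,c = 3b.
V_m,c = 3×0.02407 = 0.07221 dm³/mol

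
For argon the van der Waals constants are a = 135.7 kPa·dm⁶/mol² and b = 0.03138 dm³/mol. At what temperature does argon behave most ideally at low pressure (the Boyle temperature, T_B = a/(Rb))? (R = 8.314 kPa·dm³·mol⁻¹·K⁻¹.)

T_B ≈ 520.1 K

For a van der Waals gas the second virial coefficient B₂ = b − a/(RT) vanishes at T_B = a/(Rb).
T_B = 135.7/(8.314×0.03138) = 135.7/0.26089 = 520.1 K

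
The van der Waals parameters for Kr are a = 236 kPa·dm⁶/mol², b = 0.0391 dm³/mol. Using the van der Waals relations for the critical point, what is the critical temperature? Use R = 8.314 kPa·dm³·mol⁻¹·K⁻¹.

For a van der Waals gas, T_c = 8a/(27Rb).
T_c = 8×236/(27×8.314×0.0391) = 1888.0/8.7771 = 215.1 K

T_c ≈ 215.1 K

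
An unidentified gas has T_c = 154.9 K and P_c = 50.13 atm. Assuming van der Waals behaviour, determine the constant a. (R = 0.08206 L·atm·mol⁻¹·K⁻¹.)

a ≈ 1.360 L²·atm/mol²

From T_c = 8a/(27Rb) and P_c = a/(27b²): a = 27 R² T_c²/(64 P_c).
a = 27×(0.08206)²×(154.9)²/(64×50.13) = 4362.4/3208.3 = 1.360 L²·atm/mol²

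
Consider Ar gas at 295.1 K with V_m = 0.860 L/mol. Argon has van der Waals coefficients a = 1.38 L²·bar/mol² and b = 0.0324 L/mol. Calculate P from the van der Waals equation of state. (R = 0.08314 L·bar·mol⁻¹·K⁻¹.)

P = RT/(V_m − b) − a/V_m²
RT/(V_m − b) = (0.08314)(295.1)/(0.860 − 0.0324) = 24.535/0.82760 = 29.646 bar
a/V_m² = 1.38/(0.860)² = 1.8659 bar
P = 29.646 − 1.8659 = 27.78 bar

P ≈ 27.78 bar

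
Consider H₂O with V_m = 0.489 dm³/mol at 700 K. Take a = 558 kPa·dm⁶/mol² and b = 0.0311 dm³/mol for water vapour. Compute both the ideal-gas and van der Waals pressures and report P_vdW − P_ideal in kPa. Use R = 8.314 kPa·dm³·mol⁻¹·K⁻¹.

Ideal: P_ideal = RT/V_m = (8.314)(700)/0.489 = 11901.4 kPa
vdW: P = RT/(V_m − b) − a/V_m² = 5819.80/0.457900 − 558/0.239121 = 12709.8 − 2333.55 = 10376.3 kPa
ΔP = 10376.3 − 11901.4 = -1525 kPa

ΔP ≈ -1525 kPa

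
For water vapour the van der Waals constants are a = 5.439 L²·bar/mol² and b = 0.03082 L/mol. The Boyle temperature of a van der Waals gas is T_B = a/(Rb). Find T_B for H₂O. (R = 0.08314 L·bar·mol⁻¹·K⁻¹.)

T_B ≈ 2123 K

For a van der Waals gas the second virial coefficient B₂ = b − a/(RT) vanishes at T_B = a/(Rb).
T_B = 5.439/(0.08314×0.03082) = 5.439/0.0025624 = 2123 K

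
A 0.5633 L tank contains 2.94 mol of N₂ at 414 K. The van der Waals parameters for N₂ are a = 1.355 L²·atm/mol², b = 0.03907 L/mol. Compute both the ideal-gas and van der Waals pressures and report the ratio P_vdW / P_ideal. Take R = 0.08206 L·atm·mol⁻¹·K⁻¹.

Ideal: P_ideal = nRT/V = (2.94)(0.08206)(414)/0.5633 = 177.313 atm
vdW: P = nRT/(V − nb) − a n²/V² = 99.8801/0.448434 − 11.7121/0.317307 = 222.731 − 36.9109 = 185.820 atm
Ratio = 185.820/177.313 = 1.048

P_vdW / P_ideal ≈ 1.048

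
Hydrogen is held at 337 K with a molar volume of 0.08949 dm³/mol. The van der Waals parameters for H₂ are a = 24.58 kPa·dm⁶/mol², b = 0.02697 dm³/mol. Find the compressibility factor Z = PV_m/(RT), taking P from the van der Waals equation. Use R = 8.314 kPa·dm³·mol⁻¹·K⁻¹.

P = RT/(V_m − b) − a/V_m² = (8.314)(337)/(0.08949 − 0.02697) − 24.58/(0.08949)²
  = 2801.8/0.062520 − 3069.3 = 44814 − 3069.3 = 41745 kPa
Z = PV_m/(RT) = (41745)(0.08949)/((8.314)(337)) = 3735.8/2801.8 = 1.333

Z ≈ 1.333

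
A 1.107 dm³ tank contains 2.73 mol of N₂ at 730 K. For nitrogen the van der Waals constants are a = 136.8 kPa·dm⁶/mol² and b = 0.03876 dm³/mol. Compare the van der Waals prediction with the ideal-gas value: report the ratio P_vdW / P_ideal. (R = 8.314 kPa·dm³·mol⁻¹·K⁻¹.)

Ideal: P_ideal = nRT/V = (2.73)(8.314)(730)/1.107 = 14967.5 kPa
vdW: P = nRT/(V − nb) − a n²/V² = 16569.0/1.00119 − 1019.56/1.22545 = 16549.3 − 831.988 = 15717.3 kPa
Ratio = 15717.3/14967.5 = 1.050

P_vdW / P_ideal ≈ 1.050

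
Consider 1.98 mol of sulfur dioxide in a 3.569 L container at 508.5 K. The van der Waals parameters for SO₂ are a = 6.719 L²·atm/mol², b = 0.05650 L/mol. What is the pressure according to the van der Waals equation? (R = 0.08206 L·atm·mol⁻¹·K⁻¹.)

P = nRT/(V − nb) − a n²/V²
nRT/(V − nb) = (1.98)(0.08206)(508.5)/(3.569 − 1.98×0.05650) = 82.620/3.4571 = 23.899 atm
a n²/V² = (6.719)(1.98)²/(3.569)² = 2.0680 atm
P = 23.899 − 2.0680 = 21.83 atm

P ≈ 21.83 atm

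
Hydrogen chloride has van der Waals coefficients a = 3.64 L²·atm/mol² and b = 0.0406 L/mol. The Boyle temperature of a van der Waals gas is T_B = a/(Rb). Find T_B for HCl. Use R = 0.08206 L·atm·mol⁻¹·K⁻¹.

For a van der Waals gas the second virial coefficient B₂ = b − a/(RT) vanishes at T_B = a/(Rb).
T_B = 3.64/(0.08206×0.0406) = 3.64/0.0033316 = 1093 K

T_B ≈ 1093 K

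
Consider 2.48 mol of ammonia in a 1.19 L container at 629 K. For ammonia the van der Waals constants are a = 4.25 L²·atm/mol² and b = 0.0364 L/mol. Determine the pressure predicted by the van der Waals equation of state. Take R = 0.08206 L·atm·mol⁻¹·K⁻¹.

P = nRT/(V − nb) − a n²/V²
nRT/(V − nb) = (2.48)(0.08206)(629)/(1.19 − 2.48×0.0364) = 128.01/1.0997 = 116.40 atm
a n²/V² = (4.25)(2.48)²/(1.19)² = 18.459 atm
P = 116.40 − 18.459 = 97.94 atm

P ≈ 97.94 atm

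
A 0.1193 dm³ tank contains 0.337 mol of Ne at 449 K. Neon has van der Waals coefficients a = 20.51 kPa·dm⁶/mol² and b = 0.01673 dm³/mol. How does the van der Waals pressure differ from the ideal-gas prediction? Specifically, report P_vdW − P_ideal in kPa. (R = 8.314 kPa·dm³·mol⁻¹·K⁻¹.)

ΔP ≈ 359 kPa

Ideal: P_ideal = nRT/V = (0.337)(8.314)(449)/0.1193 = 10545.0 kPa
vdW: P = nRT/(V − nb) − a n²/V² = 1258.02/0.113662 − 2.32930/0.0142325 = 11068.1 − 163.661 = 10904.4 kPa
ΔP = 10904.4 − 10545.0 = 359 kPa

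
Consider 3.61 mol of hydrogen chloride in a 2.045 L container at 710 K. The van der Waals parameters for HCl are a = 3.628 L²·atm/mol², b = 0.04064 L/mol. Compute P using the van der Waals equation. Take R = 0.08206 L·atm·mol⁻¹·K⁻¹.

P ≈ 99.49 atm

P = nRT/(V − nb) − a n²/V²
nRT/(V − nb) = (3.61)(0.08206)(710)/(2.045 − 3.61×0.04064) = 210.33/1.8983 = 110.80 atm
a n²/V² = (3.628)(3.61)²/(2.045)² = 11.306 atm
P = 110.80 − 11.306 = 99.49 atm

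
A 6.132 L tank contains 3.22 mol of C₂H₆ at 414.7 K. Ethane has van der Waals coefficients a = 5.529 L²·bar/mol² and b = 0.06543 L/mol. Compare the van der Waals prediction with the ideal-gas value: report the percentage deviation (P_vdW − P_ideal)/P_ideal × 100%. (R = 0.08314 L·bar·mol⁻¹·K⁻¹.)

Ideal: P_ideal = nRT/V = (3.22)(0.08314)(414.7)/6.132 = 18.1050 bar
vdW: P = nRT/(V − nb) − a n²/V² = 111.020/5.92132 − 57.3269/37.6014 = 18.7492 − 1.52459 = 17.2246 bar
% deviation = (17.2246 − 18.1050)/18.1050 × 100% = -4.86%

-4.86 %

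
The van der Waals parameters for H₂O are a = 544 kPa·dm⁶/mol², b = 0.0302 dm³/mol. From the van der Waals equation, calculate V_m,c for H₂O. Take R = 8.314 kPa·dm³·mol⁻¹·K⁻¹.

For a van der Waals gas, V_m,c = 3b.
V_m,c = 3×0.0302 = 0.09060 dm³/mol

V_m,c ≈ 0.09060 dm³/mol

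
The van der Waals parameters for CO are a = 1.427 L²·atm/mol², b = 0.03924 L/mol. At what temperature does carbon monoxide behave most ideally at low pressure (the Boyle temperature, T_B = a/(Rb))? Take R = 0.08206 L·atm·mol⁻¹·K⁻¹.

For a van der Waals gas the second virial coefficient B₂ = b − a/(RT) vanishes at T_B = a/(Rb).
T_B = 1.427/(0.08206×0.03924) = 1.427/0.0032200 = 443.2 K

T_B ≈ 443.2 K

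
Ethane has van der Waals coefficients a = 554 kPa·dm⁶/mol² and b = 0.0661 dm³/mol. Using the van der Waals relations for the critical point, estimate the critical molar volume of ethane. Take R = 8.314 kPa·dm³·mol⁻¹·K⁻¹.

For a van der Waals gas, V_m,c = 3b.
V_m,c = 3×0.0661 = 0.1983 dm³/mol

V_m,c ≈ 0.1983 dm³/mol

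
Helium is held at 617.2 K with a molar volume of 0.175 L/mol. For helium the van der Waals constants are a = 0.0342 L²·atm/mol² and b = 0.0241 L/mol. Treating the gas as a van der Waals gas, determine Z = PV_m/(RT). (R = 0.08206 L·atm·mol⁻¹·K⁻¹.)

P = RT/(V_m − b) − a/V_m² = (0.08206)(617.2)/(0.175 − 0.0241) − 0.0342/(0.175)²
  = 50.647/0.15090 − 1.1167 = 335.63 − 1.1167 = 334.51 atm
Z = PV_m/(RT) = (334.51)(0.175)/((0.08206)(617.2)) = 58.539/50.647 = 1.156

Z ≈ 1.156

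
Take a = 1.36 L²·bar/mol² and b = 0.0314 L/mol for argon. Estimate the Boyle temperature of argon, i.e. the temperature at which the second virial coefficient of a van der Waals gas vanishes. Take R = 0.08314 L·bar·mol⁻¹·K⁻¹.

T_B ≈ 521.0 K

For a van der Waals gas the second virial coefficient B₂ = b − a/(RT) vanishes at T_B = a/(Rb).
T_B = 1.36/(0.08314×0.0314) = 1.36/0.0026106 = 521.0 K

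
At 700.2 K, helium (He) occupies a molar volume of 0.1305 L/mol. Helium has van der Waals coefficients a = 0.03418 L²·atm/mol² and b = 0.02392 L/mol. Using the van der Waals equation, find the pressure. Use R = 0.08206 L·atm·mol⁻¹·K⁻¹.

P ≈ 537.1 atm

P = RT/(V_m − b) − a/V_m²
RT/(V_m − b) = (0.08206)(700.2)/(0.1305 − 0.02392) = 57.458/0.10658 = 539.11 atm
a/V_m² = 0.03418/(0.1305)² = 2.0070 atm
P = 539.11 − 2.0070 = 537.1 atm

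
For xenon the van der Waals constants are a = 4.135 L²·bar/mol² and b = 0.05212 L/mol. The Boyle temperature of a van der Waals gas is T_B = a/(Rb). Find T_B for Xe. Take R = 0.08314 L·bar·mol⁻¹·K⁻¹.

For a van der Waals gas the second virial coefficient B₂ = b − a/(RT) vanishes at T_B = a/(Rb).
T_B = 4.135/(0.08314×0.05212) = 4.135/0.0043333 = 954.2 K

T_B ≈ 954.2 K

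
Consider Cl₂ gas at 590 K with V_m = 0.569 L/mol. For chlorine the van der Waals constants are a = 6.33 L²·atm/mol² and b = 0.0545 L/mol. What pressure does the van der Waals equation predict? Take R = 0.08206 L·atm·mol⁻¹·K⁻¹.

P = RT/(V_m − b) − a/V_m²
RT/(V_m − b) = (0.08206)(590)/(0.569 − 0.0545) = 48.415/0.51450 = 94.101 atm
a/V_m² = 6.33/(0.569)² = 19.551 atm
P = 94.101 − 19.551 = 74.55 atm

P ≈ 74.55 atm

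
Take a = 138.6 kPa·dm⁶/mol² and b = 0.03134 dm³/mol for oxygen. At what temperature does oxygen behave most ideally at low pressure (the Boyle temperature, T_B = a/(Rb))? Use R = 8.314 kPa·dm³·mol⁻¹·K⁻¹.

For a van der Waals gas the second virial coefficient B₂ = b − a/(RT) vanishes at T_B = a/(Rb).
T_B = 138.6/(8.314×0.03134) = 138.6/0.26056 = 531.9 K

T_B ≈ 531.9 K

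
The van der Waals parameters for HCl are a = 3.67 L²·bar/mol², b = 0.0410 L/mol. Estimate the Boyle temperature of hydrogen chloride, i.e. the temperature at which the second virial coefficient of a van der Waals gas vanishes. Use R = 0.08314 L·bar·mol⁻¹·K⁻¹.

T_B ≈ 1077 K

For a van der Waals gas the second virial coefficient B₂ = b − a/(RT) vanishes at T_B = a/(Rb).
T_B = 3.67/(0.08314×0.0410) = 3.67/0.0034087 = 1077 K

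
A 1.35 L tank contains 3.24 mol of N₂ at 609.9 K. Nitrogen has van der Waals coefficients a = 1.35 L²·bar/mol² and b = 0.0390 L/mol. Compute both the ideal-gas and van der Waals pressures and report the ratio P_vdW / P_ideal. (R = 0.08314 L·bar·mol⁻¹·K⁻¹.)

Ideal: P_ideal = nRT/V = (3.24)(0.08314)(609.9)/1.35 = 121.697 bar
vdW: P = nRT/(V − nb) − a n²/V² = 164.291/1.22364 − 14.1718/1.82250 = 134.264 − 7.77602 = 126.488 bar
Ratio = 126.488/121.697 = 1.039

P_vdW / P_ideal ≈ 1.039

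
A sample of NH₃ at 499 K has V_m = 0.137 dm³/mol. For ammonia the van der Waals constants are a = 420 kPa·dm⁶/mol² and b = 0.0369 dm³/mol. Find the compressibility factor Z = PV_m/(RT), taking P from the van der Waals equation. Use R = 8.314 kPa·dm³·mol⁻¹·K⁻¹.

P = RT/(V_m − b) − a/V_m² = (8.314)(499)/(0.137 − 0.0369) − 420/(0.137)²
  = 4148.7/0.10010 − 22377 = 41446 − 22377 = 19069 kPa
Z = PV_m/(RT) = (19069)(0.137)/((8.314)(499)) = 2612.5/4148.7 = 0.6297

Z ≈ 0.6297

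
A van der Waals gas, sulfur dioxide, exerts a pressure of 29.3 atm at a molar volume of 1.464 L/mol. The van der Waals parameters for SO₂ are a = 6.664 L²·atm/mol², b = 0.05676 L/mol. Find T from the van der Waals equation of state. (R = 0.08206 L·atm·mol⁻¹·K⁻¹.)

T = (P + a/V_m²)(V_m − b)/R
P + a/V_m² = 29.3 + 6.664/(1.464)² = 32.409 atm
V_m − b = 1.464 − 0.05676 = 1.4072 L/mol
T = (32.409)(1.4072)/0.08206 = 555.8 K

T ≈ 555.8 K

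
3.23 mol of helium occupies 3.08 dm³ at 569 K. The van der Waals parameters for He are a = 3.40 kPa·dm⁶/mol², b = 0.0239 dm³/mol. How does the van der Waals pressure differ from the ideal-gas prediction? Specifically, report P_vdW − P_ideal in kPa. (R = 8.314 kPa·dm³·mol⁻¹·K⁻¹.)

Ideal: P_ideal = nRT/V = (3.23)(8.314)(569)/3.08 = 4961.06 kPa
vdW: P = nRT/(V − nb) − a n²/V² = 15280.1/3.00280 − 35.4719/9.48640 = 5088.62 − 3.73924 = 5084.88 kPa
ΔP = 5084.88 − 4961.06 = 123.8 kPa

ΔP ≈ 123.8 kPa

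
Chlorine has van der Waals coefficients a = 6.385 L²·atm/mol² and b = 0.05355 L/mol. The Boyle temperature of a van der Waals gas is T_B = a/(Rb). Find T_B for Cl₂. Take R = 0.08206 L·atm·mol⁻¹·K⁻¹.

For a van der Waals gas the second virial coefficient B₂ = b − a/(RT) vanishes at T_B = a/(Rb).
T_B = 6.385/(0.08206×0.05355) = 6.385/0.0043943 = 1453 K

T_B ≈ 1453 K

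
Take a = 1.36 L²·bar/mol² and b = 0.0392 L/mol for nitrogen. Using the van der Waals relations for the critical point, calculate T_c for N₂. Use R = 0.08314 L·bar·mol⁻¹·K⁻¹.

T_c ≈ 123.6 K

For a van der Waals gas, T_c = 8a/(27Rb).
T_c = 8×1.36/(27×0.08314×0.0392) = 10.880/0.087995 = 123.6 K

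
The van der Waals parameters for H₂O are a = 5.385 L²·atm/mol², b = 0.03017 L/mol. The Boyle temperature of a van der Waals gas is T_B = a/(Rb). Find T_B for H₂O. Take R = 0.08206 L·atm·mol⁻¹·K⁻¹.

For a van der Waals gas the second virial coefficient B₂ = b − a/(RT) vanishes at T_B = a/(Rb).
T_B = 5.385/(0.08206×0.03017) = 5.385/0.0024758 = 2175 K

T_B ≈ 2175 K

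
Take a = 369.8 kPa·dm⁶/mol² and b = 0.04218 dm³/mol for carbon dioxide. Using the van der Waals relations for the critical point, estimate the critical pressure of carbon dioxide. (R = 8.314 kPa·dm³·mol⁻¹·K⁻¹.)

For a van der Waals gas, P_c = a/(27b²).
P_c = 369.8/(27×(0.04218)²) = 369.8/0.048037 = 7698 kPa

P_c ≈ 7698 kPa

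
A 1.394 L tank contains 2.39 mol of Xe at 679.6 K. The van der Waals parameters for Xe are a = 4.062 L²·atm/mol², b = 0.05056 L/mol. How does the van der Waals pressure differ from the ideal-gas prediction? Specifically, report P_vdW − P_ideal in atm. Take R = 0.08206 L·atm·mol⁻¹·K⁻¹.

Ideal: P_ideal = nRT/V = (2.39)(0.08206)(679.6)/1.394 = 95.6137 atm
vdW: P = nRT/(V − nb) − a n²/V² = 133.285/1.27316 − 23.2026/1.94324 = 104.688 − 11.9402 = 92.748 atm
ΔP = 92.748 − 95.6137 = -2.87 atm

ΔP ≈ -2.87 atm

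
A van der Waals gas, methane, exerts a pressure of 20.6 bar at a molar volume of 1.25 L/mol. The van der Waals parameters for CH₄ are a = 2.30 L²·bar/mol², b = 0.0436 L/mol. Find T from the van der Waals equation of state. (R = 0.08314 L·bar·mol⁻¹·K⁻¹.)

T ≈ 320.3 K

T = (P + a/V_m²)(V_m − b)/R
P + a/V_m² = 20.6 + 2.30/(1.25)² = 22.072 bar
V_m − b = 1.25 − 0.0436 = 1.2064 L/mol
T = (22.072)(1.2064)/0.08314 = 320.3 K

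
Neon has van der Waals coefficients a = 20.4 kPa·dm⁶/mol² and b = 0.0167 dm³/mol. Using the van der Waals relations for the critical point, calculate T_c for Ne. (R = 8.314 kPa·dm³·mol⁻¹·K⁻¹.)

For a van der Waals gas, T_c = 8a/(27Rb).
T_c = 8×20.4/(27×8.314×0.0167) = 163.20/3.7488 = 43.53 K

T_c ≈ 43.53 K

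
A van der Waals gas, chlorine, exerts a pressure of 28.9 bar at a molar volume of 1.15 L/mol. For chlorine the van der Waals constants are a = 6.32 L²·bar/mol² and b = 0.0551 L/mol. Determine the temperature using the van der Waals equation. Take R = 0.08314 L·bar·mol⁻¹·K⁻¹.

T = (P + a/V_m²)(V_m − b)/R
P + a/V_m² = 28.9 + 6.32/(1.15)² = 33.679 bar
V_m − b = 1.15 − 0.0551 = 1.0949 L/mol
T = (33.679)(1.0949)/0.08314 = 443.5 K

T ≈ 443.5 K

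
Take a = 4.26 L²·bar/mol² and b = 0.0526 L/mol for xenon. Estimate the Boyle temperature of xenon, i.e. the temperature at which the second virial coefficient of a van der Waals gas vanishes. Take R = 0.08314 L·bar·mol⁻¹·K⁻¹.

T_B ≈ 974.1 K

For a van der Waals gas the second virial coefficient B₂ = b − a/(RT) vanishes at T_B = a/(Rb).
T_B = 4.26/(0.08314×0.0526) = 4.26/0.0043732 = 974.1 K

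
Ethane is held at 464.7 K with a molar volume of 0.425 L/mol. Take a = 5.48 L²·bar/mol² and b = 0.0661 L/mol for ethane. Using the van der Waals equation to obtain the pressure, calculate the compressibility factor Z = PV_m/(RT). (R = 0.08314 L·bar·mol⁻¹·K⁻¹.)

P = RT/(V_m − b) − a/V_m² = (0.08314)(464.7)/(0.425 − 0.0661) − 5.48/(0.425)²
  = 38.635/0.35890 − 30.339 = 107.65 − 30.339 = 77.31 bar
Z = PV_m/(RT) = (77.31)(0.425)/((0.08314)(464.7)) = 32.857/38.635 = 0.8504

Z ≈ 0.8504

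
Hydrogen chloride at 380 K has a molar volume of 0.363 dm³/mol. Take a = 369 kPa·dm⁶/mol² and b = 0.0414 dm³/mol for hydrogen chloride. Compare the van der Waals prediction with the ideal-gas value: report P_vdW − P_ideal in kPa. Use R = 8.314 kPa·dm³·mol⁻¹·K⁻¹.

Ideal: P_ideal = RT/V_m = (8.314)(380)/0.363 = 8703.36 kPa
vdW: P = RT/(V_m − b) − a/V_m² = 3159.32/0.321600 − 369/0.131769 = 9823.76 − 2800.36 = 7023.40 kPa
ΔP = 7023.40 − 8703.36 = -1680 kPa

ΔP ≈ -1680 kPa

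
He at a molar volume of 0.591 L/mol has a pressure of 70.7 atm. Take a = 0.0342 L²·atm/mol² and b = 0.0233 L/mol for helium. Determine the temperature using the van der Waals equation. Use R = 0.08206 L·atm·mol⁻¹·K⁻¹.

T = (P + a/V_m²)(V_m − b)/R
P + a/V_m² = 70.7 + 0.0342/(0.591)² = 70.798 atm
V_m − b = 0.591 − 0.0233 = 0.56770 L/mol
T = (70.798)(0.56770)/0.08206 = 489.8 K

T ≈ 489.8 K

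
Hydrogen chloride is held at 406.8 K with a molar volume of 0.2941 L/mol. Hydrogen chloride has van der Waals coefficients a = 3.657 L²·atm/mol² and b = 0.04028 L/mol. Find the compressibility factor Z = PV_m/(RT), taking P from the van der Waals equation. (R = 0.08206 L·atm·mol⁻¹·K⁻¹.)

P = RT/(V_m − b) − a/V_m² = (0.08206)(406.8)/(0.2941 − 0.04028) − 3.657/(0.2941)²
  = 33.382/0.25382 − 42.280 = 131.52 − 42.280 = 89.24 atm
Z = PV_m/(RT) = (89.24)(0.2941)/((0.08206)(406.8)) = 26.245/33.382 = 0.7862

Z ≈ 0.7862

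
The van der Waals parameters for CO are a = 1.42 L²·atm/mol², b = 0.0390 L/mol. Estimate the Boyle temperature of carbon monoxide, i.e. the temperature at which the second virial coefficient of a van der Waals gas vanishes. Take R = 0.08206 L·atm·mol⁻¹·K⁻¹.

T_B ≈ 443.7 K

For a van der Waals gas the second virial coefficient B₂ = b − a/(RT) vanishes at T_B = a/(Rb).
T_B = 1.42/(0.08206×0.0390) = 1.42/0.0032003 = 443.7 K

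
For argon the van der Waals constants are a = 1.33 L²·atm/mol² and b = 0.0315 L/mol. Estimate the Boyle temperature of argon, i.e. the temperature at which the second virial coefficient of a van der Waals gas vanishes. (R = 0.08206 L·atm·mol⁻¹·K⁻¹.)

For a van der Waals gas the second virial coefficient B₂ = b − a/(RT) vanishes at T_B = a/(Rb).
T_B = 1.33/(0.08206×0.0315) = 1.33/0.0025849 = 514.5 K

T_B ≈ 514.5 K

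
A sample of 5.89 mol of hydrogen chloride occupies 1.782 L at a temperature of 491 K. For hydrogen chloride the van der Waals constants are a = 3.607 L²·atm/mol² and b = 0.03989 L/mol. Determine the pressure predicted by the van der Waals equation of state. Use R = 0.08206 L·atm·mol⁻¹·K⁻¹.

P = nRT/(V − nb) − a n²/V²
nRT/(V − nb) = (5.89)(0.08206)(491)/(1.782 − 5.89×0.03989) = 237.32/1.5470 = 153.41 atm
a n²/V² = (3.607)(5.89)²/(1.782)² = 39.406 atm
P = 153.41 − 39.406 = 114.0 atm

P ≈ 114.0 atm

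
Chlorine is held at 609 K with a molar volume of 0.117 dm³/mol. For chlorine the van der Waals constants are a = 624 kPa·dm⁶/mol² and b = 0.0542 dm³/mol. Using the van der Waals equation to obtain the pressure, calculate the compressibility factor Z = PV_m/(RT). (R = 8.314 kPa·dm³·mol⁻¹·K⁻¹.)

P = RT/(V_m − b) − a/V_m² = (8.314)(609)/(0.117 − 0.0542) − 624/(0.117)²
  = 5063.2/0.062800 − 45584 = 80624 − 45584 = 35040 kPa
Z = PV_m/(RT) = (35040)(0.117)/((8.314)(609)) = 4099.7/5063.2 = 0.8097

Z ≈ 0.8097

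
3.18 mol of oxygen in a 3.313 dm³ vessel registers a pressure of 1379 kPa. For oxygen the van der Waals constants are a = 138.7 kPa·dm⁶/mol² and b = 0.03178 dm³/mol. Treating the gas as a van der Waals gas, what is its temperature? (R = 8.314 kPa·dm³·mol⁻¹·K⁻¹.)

T ≈ 183.1 K

T = (P + a n²/V²)(V − nb)/(nR)
P + a n²/V² = 1379 + (138.7)(3.18)²/(3.313)² = 1506.8 kPa
V − nb = 3.313 − (3.18)(0.03178) = 3.2119 dm³
T = (1506.8)(3.2119)/((3.18)(8.314)) = 183.1 K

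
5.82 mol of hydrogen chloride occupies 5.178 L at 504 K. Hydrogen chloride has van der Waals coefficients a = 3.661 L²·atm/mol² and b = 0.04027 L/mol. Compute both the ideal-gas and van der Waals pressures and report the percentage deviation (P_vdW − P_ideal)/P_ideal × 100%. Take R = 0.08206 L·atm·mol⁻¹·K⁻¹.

Ideal: P_ideal = nRT/V = (5.82)(0.08206)(504)/5.178 = 46.4861 atm
vdW: P = nRT/(V − nb) − a n²/V² = 240.705/4.94363 − 124.007/26.8117 = 48.6899 − 4.62511 = 44.0648 atm
% deviation = (44.0648 − 46.4861)/46.4861 × 100% = -5.21%

-5.21 %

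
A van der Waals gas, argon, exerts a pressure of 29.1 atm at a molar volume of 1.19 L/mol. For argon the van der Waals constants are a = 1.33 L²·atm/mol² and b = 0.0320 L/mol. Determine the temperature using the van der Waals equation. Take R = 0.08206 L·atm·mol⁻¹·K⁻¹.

T ≈ 423.9 K

T = (P + a/V_m²)(V_m − b)/R
P + a/V_m² = 29.1 + 1.33/(1.19)² = 30.039 atm
V_m − b = 1.19 − 0.0320 = 1.1580 L/mol
T = (30.039)(1.1580)/0.08206 = 423.9 K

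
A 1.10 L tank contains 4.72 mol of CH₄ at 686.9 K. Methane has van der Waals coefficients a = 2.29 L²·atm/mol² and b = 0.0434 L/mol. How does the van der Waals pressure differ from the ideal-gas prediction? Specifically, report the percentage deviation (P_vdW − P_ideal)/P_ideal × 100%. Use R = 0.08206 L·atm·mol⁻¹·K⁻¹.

5.45 %

Ideal: P_ideal = nRT/V = (4.72)(0.08206)(686.9)/1.10 = 241.866 atm
vdW: P = nRT/(V − nb) − a n²/V² = 266.052/0.895152 − 51.0175/1.21000 = 297.214 − 42.1632 = 255.051 atm
% deviation = (255.051 − 241.866)/241.866 × 100% = 5.45%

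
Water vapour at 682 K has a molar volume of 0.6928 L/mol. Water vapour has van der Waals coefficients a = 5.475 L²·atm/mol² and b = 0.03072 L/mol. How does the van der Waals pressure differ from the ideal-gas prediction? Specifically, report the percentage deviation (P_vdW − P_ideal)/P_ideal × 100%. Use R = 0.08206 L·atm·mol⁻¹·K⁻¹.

-9.48 %

Ideal: P_ideal = RT/V_m = (0.08206)(682)/0.6928 = 80.7808 atm
vdW: P = RT/(V_m − b) − a/V_m² = 55.9649/0.662080 − 5.475/0.479972 = 84.5289 − 11.4069 = 73.1220 atm
% deviation = (73.1220 − 80.7808)/80.7808 × 100% = -9.48%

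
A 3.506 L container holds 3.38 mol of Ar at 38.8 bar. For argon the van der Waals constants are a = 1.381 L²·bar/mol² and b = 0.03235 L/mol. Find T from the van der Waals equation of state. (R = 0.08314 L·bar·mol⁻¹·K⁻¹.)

T ≈ 484.5 K

T = (P + a n²/V²)(V − nb)/(nR)
P + a n²/V² = 38.8 + (1.381)(3.38)²/(3.506)² = 40.084 bar
V − nb = 3.506 − (3.38)(0.03235) = 3.3967 L
T = (40.084)(3.3967)/((3.38)(0.08314)) = 484.5 K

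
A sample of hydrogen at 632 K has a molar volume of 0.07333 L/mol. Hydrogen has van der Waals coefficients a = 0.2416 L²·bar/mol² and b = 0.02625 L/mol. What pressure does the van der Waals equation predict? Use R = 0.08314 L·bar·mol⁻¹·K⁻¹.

P ≈ 1071 bar

P = RT/(V_m − b) − a/V_m²
RT/(V_m − b) = (0.08314)(632)/(0.07333 − 0.02625) = 52.544/0.047080 = 1116.1 bar
a/V_m² = 0.2416/(0.07333)² = 44.930 bar
P = 1116.1 − 44.930 = 1071 bar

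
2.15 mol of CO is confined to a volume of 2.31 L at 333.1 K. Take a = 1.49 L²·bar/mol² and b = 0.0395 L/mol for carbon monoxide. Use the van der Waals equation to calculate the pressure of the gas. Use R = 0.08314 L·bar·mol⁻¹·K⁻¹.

P = nRT/(V − nb) − a n²/V²
nRT/(V − nb) = (2.15)(0.08314)(333.1)/(2.31 − 2.15×0.0395) = 59.542/2.2251 = 26.759 bar
a n²/V² = (1.49)(2.15)²/(2.31)² = 1.2907 bar
P = 26.759 − 1.2907 = 25.47 bar

P ≈ 25.47 bar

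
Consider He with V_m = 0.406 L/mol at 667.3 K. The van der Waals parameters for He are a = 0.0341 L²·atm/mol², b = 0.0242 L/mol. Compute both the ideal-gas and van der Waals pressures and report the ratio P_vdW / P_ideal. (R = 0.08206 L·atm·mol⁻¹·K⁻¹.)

P_vdW / P_ideal ≈ 1.062

Ideal: P_ideal = RT/V_m = (0.08206)(667.3)/0.406 = 134.873 atm
vdW: P = RT/(V_m − b) − a/V_m² = 54.7586/0.381800 − 0.0341/0.164836 = 143.422 − 0.206872 = 143.215 atm
Ratio = 143.215/134.873 = 1.062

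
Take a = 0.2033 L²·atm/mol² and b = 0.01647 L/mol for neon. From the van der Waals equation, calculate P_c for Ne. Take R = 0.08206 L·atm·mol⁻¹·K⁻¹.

P_c ≈ 27.76 atm

For a van der Waals gas, P_c = a/(27b²).
P_c = 0.2033/(27×(0.01647)²) = 0.2033/0.0073240 = 27.76 atm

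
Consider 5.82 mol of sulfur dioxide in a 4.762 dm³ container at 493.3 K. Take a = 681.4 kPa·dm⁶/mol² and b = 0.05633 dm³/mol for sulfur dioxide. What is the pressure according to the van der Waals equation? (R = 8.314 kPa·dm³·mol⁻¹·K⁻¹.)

P ≈ 4365 kPa

P = nRT/(V − nb) − a n²/V²
nRT/(V − nb) = (5.82)(8.314)(493.3)/(4.762 − 5.82×0.05633) = 23870/4.4342 = 5383.2 kPa
a n²/V² = (681.4)(5.82)²/(4.762)² = 1017.8 kPa
P = 5383.2 − 1017.8 = 4365 kPa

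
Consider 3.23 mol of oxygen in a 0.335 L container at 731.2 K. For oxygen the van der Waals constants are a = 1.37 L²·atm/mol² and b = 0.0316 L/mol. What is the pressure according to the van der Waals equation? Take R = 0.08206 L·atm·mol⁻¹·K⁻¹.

P = nRT/(V − nb) − a n²/V²
nRT/(V − nb) = (3.23)(0.08206)(731.2)/(0.335 − 3.23×0.0316) = 193.81/0.23293 = 832.05 atm
a n²/V² = (1.37)(3.23)²/(0.335)² = 127.36 atm
P = 832.05 − 127.36 = 704.7 atm

P ≈ 704.7 atm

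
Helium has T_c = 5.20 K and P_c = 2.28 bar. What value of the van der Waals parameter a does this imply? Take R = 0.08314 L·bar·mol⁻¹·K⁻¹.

From T_c = 8a/(27Rb) and P_c = a/(27b²): a = 27 R² T_c²/(64 P_c).
a = 27×(0.08314)²×(5.20)²/(64×2.28) = 5.0465/145.92 = 0.03458 L²·bar/mol²

a ≈ 0.03458 L²·bar/mol²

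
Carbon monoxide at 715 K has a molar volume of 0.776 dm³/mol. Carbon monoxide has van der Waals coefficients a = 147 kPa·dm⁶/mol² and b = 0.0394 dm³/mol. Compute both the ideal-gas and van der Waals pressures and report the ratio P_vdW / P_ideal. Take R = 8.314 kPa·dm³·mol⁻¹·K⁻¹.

P_vdW / P_ideal ≈ 1.022

Ideal: P_ideal = RT/V_m = (8.314)(715)/0.776 = 7660.45 kPa
vdW: P = RT/(V_m − b) − a/V_m² = 5944.51/0.736600 − 147/0.602176 = 8070.20 − 244.115 = 7826.09 kPa
Ratio = 7826.09/7660.45 = 1.022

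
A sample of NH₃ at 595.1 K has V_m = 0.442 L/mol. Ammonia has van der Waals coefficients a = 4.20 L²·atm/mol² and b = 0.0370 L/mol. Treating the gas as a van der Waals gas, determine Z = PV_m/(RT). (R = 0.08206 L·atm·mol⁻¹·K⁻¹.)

Z ≈ 0.8968

P = RT/(V_m − b) − a/V_m² = (0.08206)(595.1)/(0.442 − 0.0370) − 4.20/(0.442)²
  = 48.834/0.40500 − 21.498 = 120.58 − 21.498 = 99.08 atm
Z = PV_m/(RT) = (99.08)(0.442)/((0.08206)(595.1)) = 43.793/48.834 = 0.8968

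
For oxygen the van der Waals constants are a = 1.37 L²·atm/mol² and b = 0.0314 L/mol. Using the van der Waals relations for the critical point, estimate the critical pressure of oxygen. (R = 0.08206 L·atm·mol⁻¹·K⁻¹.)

For a van der Waals gas, P_c = a/(27b²).
P_c = 1.37/(27×(0.0314)²) = 1.37/0.026621 = 51.46 atm

P_c ≈ 51.46 atm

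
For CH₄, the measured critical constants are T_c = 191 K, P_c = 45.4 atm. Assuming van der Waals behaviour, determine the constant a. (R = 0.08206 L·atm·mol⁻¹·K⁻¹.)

From T_c = 8a/(27Rb) and P_c = a/(27b²): a = 27 R² T_c²/(64 P_c).
a = 27×(0.08206)²×(191)²/(64×45.4) = 6632.7/2905.6 = 2.283 L²·atm/mol²

a ≈ 2.283 L²·atm/mol²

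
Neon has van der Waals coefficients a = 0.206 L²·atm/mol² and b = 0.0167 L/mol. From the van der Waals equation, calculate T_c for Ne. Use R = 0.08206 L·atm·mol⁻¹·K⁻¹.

For a van der Waals gas, T_c = 8a/(27Rb).
T_c = 8×0.206/(27×0.08206×0.0167) = 1.6480/0.037001 = 44.54 K

T_c ≈ 44.54 K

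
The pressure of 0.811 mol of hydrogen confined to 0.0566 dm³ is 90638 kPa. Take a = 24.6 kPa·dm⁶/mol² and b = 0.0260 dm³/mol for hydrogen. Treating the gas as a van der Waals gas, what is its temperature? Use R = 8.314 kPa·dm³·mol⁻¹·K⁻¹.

T = (P + a n²/V²)(V − nb)/(nR)
P + a n²/V² = 90638 + (24.6)(0.811)²/(0.0566)² = 95689 kPa
V − nb = 0.0566 − (0.811)(0.0260) = 0.035514 dm³
T = (95689)(0.035514)/((0.811)(8.314)) = 504.0 K

T ≈ 504.0 K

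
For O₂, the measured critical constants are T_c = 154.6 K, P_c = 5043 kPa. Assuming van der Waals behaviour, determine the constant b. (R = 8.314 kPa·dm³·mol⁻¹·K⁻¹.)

From T_c = 8a/(27Rb) and P_c = a/(27b²): b = R T_c/(8 P_c).
b = (8.314)(154.6)/(8×5043) = 1285.3/40344 = 0.03186 dm³/mol

b ≈ 0.03186 dm³/mol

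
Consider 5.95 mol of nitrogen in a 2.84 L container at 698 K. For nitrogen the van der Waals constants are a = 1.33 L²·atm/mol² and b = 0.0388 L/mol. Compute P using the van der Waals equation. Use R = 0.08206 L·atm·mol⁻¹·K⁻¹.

P ≈ 124.8 atm

P = nRT/(V − nb) − a n²/V²
nRT/(V − nb) = (5.95)(0.08206)(698)/(2.84 − 5.95×0.0388) = 340.80/2.6091 = 130.62 atm
a n²/V² = (1.33)(5.95)²/(2.84)² = 5.8378 atm
P = 130.62 − 5.8378 = 124.8 atm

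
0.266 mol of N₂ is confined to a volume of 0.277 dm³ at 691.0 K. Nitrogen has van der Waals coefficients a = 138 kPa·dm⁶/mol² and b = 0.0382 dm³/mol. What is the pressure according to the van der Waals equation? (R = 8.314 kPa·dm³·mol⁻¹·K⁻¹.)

P ≈ 5600 kPa

P = nRT/(V − nb) − a n²/V²
nRT/(V − nb) = (0.266)(8.314)(691.0)/(0.277 − 0.266×0.0382) = 1528.2/0.26684 = 5727.0 kPa
a n²/V² = (138)(0.266)²/(0.277)² = 127.26 kPa
P = 5727.0 − 127.26 = 5600 kPa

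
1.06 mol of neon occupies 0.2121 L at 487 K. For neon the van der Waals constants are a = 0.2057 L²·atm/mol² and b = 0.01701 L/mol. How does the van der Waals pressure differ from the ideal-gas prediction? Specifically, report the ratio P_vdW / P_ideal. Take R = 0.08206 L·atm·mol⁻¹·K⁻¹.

Ideal: P_ideal = nRT/V = (1.06)(0.08206)(487)/0.2121 = 199.722 atm
vdW: P = nRT/(V − nb) − a n²/V² = 42.3610/0.194069 − 0.231125/0.0449864 = 218.278 − 5.13766 = 213.140 atm
Ratio = 213.140/199.722 = 1.067

P_vdW / P_ideal ≈ 1.067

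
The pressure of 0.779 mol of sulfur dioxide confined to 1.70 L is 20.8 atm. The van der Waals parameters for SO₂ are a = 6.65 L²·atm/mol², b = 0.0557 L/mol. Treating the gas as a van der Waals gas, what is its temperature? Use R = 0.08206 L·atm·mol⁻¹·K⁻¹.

T = (P + a n²/V²)(V − nb)/(nR)
P + a n²/V² = 20.8 + (6.65)(0.779)²/(1.70)² = 22.196 atm
V − nb = 1.70 − (0.779)(0.0557) = 1.6566 L
T = (22.196)(1.6566)/((0.779)(0.08206)) = 575.2 K

T ≈ 575.2 K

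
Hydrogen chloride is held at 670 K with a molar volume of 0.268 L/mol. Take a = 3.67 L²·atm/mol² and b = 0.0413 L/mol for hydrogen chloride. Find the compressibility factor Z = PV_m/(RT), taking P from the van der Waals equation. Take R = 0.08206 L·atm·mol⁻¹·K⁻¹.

P = RT/(V_m − b) − a/V_m² = (0.08206)(670)/(0.268 − 0.0413) − 3.67/(0.268)²
  = 54.980/0.22670 − 51.097 = 242.52 − 51.097 = 191.42 atm
Z = PV_m/(RT) = (191.42)(0.268)/((0.08206)(670)) = 51.301/54.980 = 0.9331

Z ≈ 0.9331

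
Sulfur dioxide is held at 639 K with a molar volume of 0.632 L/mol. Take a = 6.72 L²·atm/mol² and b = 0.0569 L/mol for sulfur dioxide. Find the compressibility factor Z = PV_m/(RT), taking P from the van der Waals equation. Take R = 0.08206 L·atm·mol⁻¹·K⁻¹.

Z ≈ 0.8962

P = RT/(V_m − b) − a/V_m² = (0.08206)(639)/(0.632 − 0.0569) − 6.72/(0.632)²
  = 52.436/0.57510 − 16.824 = 91.177 − 16.824 = 74.353 atm
Z = PV_m/(RT) = (74.353)(0.632)/((0.08206)(639)) = 46.991/52.436 = 0.8962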